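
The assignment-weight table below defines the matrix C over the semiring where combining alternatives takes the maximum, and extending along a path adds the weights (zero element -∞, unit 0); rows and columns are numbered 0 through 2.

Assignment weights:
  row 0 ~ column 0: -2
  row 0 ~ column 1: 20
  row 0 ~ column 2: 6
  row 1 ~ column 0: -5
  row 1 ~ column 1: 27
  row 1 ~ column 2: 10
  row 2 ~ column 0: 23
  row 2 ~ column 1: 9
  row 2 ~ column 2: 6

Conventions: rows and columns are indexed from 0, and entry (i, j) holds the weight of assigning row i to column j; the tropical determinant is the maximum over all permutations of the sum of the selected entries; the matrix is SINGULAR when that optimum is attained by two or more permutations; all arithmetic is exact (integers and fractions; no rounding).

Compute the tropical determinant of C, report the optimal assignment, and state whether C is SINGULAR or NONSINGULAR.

σ = (0, 1, 2): (-2) + 27 + 6 = 31
σ = (0, 2, 1): (-2) + 10 + 9 = 17
σ = (1, 0, 2): 20 + (-5) + 6 = 21
σ = (1, 2, 0): 20 + 10 + 23 = 53
σ = (2, 0, 1): 6 + (-5) + 9 = 10
σ = (2, 1, 0): 6 + 27 + 23 = 56
Optimal value attained by: σ = (2, 1, 0).
Answer: det⊕(C) = 56; verdict: NONSINGULAR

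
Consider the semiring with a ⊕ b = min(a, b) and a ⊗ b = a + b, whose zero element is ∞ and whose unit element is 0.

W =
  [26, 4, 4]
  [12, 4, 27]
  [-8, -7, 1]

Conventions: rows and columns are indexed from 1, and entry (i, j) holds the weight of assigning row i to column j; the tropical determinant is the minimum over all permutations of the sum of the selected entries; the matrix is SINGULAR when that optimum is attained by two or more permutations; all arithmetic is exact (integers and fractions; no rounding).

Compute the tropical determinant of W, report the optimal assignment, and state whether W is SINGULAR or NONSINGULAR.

σ = (1, 2, 3): 26 + 4 + 1 = 31
σ = (1, 3, 2): 26 + 27 + (-7) = 46
σ = (2, 1, 3): 4 + 12 + 1 = 17
σ = (2, 3, 1): 4 + 27 + (-8) = 23
σ = (3, 1, 2): 4 + 12 + (-7) = 9
σ = (3, 2, 1): 4 + 4 + (-8) = 0
Optimal value attained by: σ = (3, 2, 1).
Answer: det⊕(W) = 0; verdict: NONSINGULAR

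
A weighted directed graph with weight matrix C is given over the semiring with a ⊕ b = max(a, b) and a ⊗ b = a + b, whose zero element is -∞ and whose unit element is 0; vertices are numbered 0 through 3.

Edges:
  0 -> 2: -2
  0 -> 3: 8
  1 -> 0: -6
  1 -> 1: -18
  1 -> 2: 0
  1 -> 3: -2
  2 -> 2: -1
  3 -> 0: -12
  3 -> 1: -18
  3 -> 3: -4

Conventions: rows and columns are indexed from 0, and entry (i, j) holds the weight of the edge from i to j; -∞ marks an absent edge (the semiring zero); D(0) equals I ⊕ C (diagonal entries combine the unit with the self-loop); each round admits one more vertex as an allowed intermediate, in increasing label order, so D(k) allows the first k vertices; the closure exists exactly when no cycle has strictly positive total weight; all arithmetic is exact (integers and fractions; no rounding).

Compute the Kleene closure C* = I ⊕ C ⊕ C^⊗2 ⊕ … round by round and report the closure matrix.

D(0):
  [0, -∞, -2, 8]
  [-6, 0, 0, -2]
  [-∞, -∞, 0, -∞]
  [-12, -18, -∞, 0]
D(1):
  [0, -∞, -2, 8]
  [-6, 0, 0, 2]
  [-∞, -∞, 0, -∞]
  [-12, -18, -14, 0]
D(2):
  [0, -∞, -2, 8]
  [-6, 0, 0, 2]
  [-∞, -∞, 0, -∞]
  [-12, -18, -14, 0]
D(3):
  [0, -∞, -2, 8]
  [-6, 0, 0, 2]
  [-∞, -∞, 0, -∞]
  [-12, -18, -14, 0]
D(4):
  [0, -10, -2, 8]
  [-6, 0, 0, 2]
  [-∞, -∞, 0, -∞]
  [-12, -18, -14, 0]
Answer: C* = [[0, -10, -2, 8], [-6, 0, 0, 2], [-∞, -∞, 0, -∞], [-12, -18, -14, 0]]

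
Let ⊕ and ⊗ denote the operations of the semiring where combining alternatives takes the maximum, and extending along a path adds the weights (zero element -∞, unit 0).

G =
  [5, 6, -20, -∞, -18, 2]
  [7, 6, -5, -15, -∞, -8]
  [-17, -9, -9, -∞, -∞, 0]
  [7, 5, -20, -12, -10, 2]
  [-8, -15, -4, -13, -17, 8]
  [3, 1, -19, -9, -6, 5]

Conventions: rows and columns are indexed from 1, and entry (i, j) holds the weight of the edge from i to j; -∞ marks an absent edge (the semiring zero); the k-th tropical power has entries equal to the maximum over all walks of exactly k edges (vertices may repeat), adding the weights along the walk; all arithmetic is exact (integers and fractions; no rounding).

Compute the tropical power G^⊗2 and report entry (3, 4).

G^⊗2:
  [13, 12, 1, -7, -4, 7]
  [13, 13, 1, -9, -11, 9]
  [3, 1, -14, -9, -6, 5]
  [12, 13, 0, -7, -4, 9]
  [11, 9, -11, -1, 2, 13]
  [8, 9, -4, -4, -1, 10]
Key observation: the optimum is the walk 3->6->4, with weight 0 + (-9) = -9.
Optimal value attained by: walk 3->6->4.
Answer: (G^⊗2)[3][4] = -9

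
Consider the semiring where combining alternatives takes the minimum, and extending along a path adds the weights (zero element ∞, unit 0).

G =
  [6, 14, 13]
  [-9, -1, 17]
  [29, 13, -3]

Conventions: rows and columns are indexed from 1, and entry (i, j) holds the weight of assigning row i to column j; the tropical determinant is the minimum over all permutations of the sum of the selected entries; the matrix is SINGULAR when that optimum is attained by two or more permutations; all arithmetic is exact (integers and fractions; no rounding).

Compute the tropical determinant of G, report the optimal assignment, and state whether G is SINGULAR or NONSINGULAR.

σ = (1, 2, 3): 6 + (-1) + (-3) = 2
σ = (1, 3, 2): 6 + 17 + 13 = 36
σ = (2, 1, 3): 14 + (-9) + (-3) = 2
σ = (2, 3, 1): 14 + 17 + 29 = 60
σ = (3, 1, 2): 13 + (-9) + 13 = 17
σ = (3, 2, 1): 13 + (-1) + 29 = 41
Optimal value attained by: σ = (1, 2, 3).
Answer: det⊕(G) = 2; verdict: SINGULAR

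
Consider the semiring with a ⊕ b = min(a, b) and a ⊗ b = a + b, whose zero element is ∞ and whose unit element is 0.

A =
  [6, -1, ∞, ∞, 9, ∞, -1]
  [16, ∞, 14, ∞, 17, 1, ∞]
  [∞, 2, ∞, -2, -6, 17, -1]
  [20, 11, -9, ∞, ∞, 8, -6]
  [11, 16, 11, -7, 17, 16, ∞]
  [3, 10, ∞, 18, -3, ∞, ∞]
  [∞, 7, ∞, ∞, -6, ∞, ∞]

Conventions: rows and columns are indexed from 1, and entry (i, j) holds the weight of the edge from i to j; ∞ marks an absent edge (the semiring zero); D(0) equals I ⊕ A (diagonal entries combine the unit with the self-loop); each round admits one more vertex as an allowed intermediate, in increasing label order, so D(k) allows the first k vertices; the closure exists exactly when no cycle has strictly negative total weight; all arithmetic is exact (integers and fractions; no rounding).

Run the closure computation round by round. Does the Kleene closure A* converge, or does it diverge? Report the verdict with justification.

D(0):
  [0, -1, ∞, ∞, 9, ∞, -1]
  [16, 0, 14, ∞, 17, 1, ∞]
  [∞, 2, 0, -2, -6, 17, -1]
  [20, 11, -9, 0, ∞, 8, -6]
  [11, 16, 11, -7, 0, 16, ∞]
  [3, 10, ∞, 18, -3, 0, ∞]
  [∞, 7, ∞, ∞, -6, ∞, 0]
D(1):
  [0, -1, ∞, ∞, 9, ∞, -1]
  [16, 0, 14, ∞, 17, 1, 15]
  [∞, 2, 0, -2, -6, 17, -1]
  [20, 11, -9, 0, 29, 8, -6]
  [11, 10, 11, -7, 0, 16, 10]
  [3, 2, ∞, 18, -3, 0, 2]
  [∞, 7, ∞, ∞, -6, ∞, 0]
D(2):
  [0, -1, 13, ∞, 9, 0, -1]
  [16, 0, 14, ∞, 17, 1, 15]
  [18, 2, 0, -2, -6, 3, -1]
  [20, 11, -9, 0, 28, 8, -6]
  [11, 10, 11, -7, 0, 11, 10]
  [3, 2, 16, 18, -3, 0, 2]
  [23, 7, 21, ∞, -6, 8, 0]
Detection: at round 3, diagonal entry (4, 4) turns strictly negative.
Key observation: the cycle 4->3->4 has total weight (-9) + (-2), which is strictly negative.
Answer: DIVERGES — negative cycle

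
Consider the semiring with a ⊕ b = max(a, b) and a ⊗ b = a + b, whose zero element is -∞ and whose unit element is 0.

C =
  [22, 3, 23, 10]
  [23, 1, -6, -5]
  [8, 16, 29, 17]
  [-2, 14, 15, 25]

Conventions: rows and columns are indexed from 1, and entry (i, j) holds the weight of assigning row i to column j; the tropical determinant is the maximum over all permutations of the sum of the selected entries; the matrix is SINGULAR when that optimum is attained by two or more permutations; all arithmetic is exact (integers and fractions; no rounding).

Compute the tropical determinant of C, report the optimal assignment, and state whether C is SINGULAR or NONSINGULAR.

σ = (1, 2, 3, 4): 22 + 1 + 29 + 25 = 77
σ = (1, 2, 4, 3): 22 + 1 + 17 + 15 = 55
σ = (1, 3, 2, 4): 22 + (-6) + 16 + 25 = 57
σ = (1, 3, 4, 2): 22 + (-6) + 17 + 14 = 47
σ = (1, 4, 2, 3): 22 + (-5) + 16 + 15 = 48
σ = (1, 4, 3, 2): 22 + (-5) + 29 + 14 = 60
σ = (2, 1, 3, 4): 3 + 23 + 29 + 25 = 80
σ = (2, 1, 4, 3): 3 + 23 + 17 + 15 = 58
σ = (2, 3, 1, 4): 3 + (-6) + 8 + 25 = 30
σ = (2, 3, 4, 1): 3 + (-6) + 17 + (-2) = 12
σ = (2, 4, 1, 3): 3 + (-5) + 8 + 15 = 21
σ = (2, 4, 3, 1): 3 + (-5) + 29 + (-2) = 25
σ = (3, 1, 2, 4): 23 + 23 + 16 + 25 = 87
σ = (3, 1, 4, 2): 23 + 23 + 17 + 14 = 77
σ = (3, 2, 1, 4): 23 + 1 + 8 + 25 = 57
σ = (3, 2, 4, 1): 23 + 1 + 17 + (-2) = 39
σ = (3, 4, 1, 2): 23 + (-5) + 8 + 14 = 40
σ = (3, 4, 2, 1): 23 + (-5) + 16 + (-2) = 32
σ = (4, 1, 2, 3): 10 + 23 + 16 + 15 = 64
σ = (4, 1, 3, 2): 10 + 23 + 29 + 14 = 76
σ = (4, 2, 1, 3): 10 + 1 + 8 + 15 = 34
σ = (4, 2, 3, 1): 10 + 1 + 29 + (-2) = 38
σ = (4, 3, 1, 2): 10 + (-6) + 8 + 14 = 26
σ = (4, 3, 2, 1): 10 + (-6) + 16 + (-2) = 18
Optimal value attained by: σ = (3, 1, 2, 4).
Answer: det⊕(C) = 87; verdict: NONSINGULAR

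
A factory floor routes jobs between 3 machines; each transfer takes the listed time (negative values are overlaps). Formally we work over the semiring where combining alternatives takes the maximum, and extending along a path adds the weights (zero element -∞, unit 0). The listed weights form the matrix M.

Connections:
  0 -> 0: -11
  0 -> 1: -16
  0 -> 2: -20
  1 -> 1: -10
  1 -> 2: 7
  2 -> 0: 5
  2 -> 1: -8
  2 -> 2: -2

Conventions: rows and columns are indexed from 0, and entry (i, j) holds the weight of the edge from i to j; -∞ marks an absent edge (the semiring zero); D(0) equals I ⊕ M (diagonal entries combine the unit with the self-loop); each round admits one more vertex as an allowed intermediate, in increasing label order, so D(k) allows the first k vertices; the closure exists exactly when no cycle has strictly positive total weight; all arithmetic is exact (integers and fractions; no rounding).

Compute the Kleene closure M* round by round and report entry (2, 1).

D(0):
  [0, -16, -20]
  [-∞, 0, 7]
  [5, -8, 0]
D(1):
  [0, -16, -20]
  [-∞, 0, 7]
  [5, -8, 0]
D(2):
  [0, -16, -9]
  [-∞, 0, 7]
  [5, -8, 0]
D(3):
  [0, -16, -9]
  [12, 0, 7]
  [5, -8, 0]
Answer: M*[2][1] = -8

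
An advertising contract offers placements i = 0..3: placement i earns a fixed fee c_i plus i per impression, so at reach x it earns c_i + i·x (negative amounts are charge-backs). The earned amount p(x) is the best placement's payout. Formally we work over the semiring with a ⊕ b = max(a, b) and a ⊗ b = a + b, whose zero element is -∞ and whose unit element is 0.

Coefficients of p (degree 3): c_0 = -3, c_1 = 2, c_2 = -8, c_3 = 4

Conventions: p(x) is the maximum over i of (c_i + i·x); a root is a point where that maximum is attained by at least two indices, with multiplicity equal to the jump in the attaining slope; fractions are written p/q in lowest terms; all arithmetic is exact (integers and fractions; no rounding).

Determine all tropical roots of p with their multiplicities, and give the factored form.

hull edge (i=0, c=-3) to (i=1, c=2): slope 5, span 1
hull edge (i=1, c=2) to (i=3, c=4): slope 1, span 2
Factored form: p(x) = 4 ⊗ (x ⊕ (-5)) ⊗ (x ⊕ (-1)) ⊗ (x ⊕ (-1))
Answer: roots = -5 (mult 1), -1 (mult 2)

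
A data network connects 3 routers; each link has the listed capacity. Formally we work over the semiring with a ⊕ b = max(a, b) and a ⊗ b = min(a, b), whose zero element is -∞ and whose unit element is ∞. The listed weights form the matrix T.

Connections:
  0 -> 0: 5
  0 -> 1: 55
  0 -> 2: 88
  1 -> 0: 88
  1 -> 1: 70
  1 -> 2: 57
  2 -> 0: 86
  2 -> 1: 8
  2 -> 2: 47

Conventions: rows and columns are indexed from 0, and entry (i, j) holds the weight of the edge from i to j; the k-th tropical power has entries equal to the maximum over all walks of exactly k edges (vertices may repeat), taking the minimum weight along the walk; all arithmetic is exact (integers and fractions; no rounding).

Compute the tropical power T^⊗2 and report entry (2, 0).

T^⊗2:
  [86, 55, 55]
  [70, 70, 88]
  [47, 55, 86]
Key observation: the optimum is the walk 2->2->0, with weight 47 min 86 = 47.
Optimal value attained by: walk 2->2->0.
Answer: (T^⊗2)[2][0] = 47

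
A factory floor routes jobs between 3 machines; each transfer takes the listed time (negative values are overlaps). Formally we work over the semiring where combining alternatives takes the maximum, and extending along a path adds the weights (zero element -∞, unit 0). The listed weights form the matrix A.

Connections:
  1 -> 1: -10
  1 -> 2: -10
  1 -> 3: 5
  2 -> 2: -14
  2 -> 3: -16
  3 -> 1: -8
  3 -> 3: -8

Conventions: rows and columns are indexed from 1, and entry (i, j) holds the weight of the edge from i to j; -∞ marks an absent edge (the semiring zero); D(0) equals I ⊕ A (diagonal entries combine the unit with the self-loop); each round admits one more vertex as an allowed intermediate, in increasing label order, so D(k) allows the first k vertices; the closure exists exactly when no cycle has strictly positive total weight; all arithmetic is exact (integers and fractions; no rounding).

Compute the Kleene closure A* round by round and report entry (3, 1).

D(0):
  [0, -10, 5]
  [-∞, 0, -16]
  [-8, -∞, 0]
D(1):
  [0, -10, 5]
  [-∞, 0, -16]
  [-8, -18, 0]
D(2):
  [0, -10, 5]
  [-∞, 0, -16]
  [-8, -18, 0]
D(3):
  [0, -10, 5]
  [-24, 0, -16]
  [-8, -18, 0]
Answer: A*[3][1] = -8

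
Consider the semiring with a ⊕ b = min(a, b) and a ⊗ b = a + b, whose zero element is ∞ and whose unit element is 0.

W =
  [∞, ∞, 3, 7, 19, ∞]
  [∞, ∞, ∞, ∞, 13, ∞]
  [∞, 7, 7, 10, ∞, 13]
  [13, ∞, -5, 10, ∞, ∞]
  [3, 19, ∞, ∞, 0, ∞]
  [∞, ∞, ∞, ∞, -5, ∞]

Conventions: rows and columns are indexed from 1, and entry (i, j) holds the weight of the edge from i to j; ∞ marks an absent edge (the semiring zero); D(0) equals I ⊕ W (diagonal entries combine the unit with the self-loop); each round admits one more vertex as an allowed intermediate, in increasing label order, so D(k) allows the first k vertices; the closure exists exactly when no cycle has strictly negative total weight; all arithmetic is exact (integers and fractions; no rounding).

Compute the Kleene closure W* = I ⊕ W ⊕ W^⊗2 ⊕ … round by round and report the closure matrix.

D(0):
  [0, ∞, 3, 7, 19, ∞]
  [∞, 0, ∞, ∞, 13, ∞]
  [∞, 7, 0, 10, ∞, 13]
  [13, ∞, -5, 0, ∞, ∞]
  [3, 19, ∞, ∞, 0, ∞]
  [∞, ∞, ∞, ∞, -5, 0]
D(1):
  [0, ∞, 3, 7, 19, ∞]
  [∞, 0, ∞, ∞, 13, ∞]
  [∞, 7, 0, 10, ∞, 13]
  [13, ∞, -5, 0, 32, ∞]
  [3, 19, 6, 10, 0, ∞]
  [∞, ∞, ∞, ∞, -5, 0]
D(2):
  [0, ∞, 3, 7, 19, ∞]
  [∞, 0, ∞, ∞, 13, ∞]
  [∞, 7, 0, 10, 20, 13]
  [13, ∞, -5, 0, 32, ∞]
  [3, 19, 6, 10, 0, ∞]
  [∞, ∞, ∞, ∞, -5, 0]
D(3):
  [0, 10, 3, 7, 19, 16]
  [∞, 0, ∞, ∞, 13, ∞]
  [∞, 7, 0, 10, 20, 13]
  [13, 2, -5, 0, 15, 8]
  [3, 13, 6, 10, 0, 19]
  [∞, ∞, ∞, ∞, -5, 0]
D(4):
  [0, 9, 2, 7, 19, 15]
  [∞, 0, ∞, ∞, 13, ∞]
  [23, 7, 0, 10, 20, 13]
  [13, 2, -5, 0, 15, 8]
  [3, 12, 5, 10, 0, 18]
  [∞, ∞, ∞, ∞, -5, 0]
D(5):
  [0, 9, 2, 7, 19, 15]
  [16, 0, 18, 23, 13, 31]
  [23, 7, 0, 10, 20, 13]
  [13, 2, -5, 0, 15, 8]
  [3, 12, 5, 10, 0, 18]
  [-2, 7, 0, 5, -5, 0]
D(6):
  [0, 9, 2, 7, 10, 15]
  [16, 0, 18, 23, 13, 31]
  [11, 7, 0, 10, 8, 13]
  [6, 2, -5, 0, 3, 8]
  [3, 12, 5, 10, 0, 18]
  [-2, 7, 0, 5, -5, 0]
Answer: W* = [[0, 9, 2, 7, 10, 15], [16, 0, 18, 23, 13, 31], [11, 7, 0, 10, 8, 13], [6, 2, -5, 0, 3, 8], [3, 12, 5, 10, 0, 18], [-2, 7, 0, 5, -5, 0]]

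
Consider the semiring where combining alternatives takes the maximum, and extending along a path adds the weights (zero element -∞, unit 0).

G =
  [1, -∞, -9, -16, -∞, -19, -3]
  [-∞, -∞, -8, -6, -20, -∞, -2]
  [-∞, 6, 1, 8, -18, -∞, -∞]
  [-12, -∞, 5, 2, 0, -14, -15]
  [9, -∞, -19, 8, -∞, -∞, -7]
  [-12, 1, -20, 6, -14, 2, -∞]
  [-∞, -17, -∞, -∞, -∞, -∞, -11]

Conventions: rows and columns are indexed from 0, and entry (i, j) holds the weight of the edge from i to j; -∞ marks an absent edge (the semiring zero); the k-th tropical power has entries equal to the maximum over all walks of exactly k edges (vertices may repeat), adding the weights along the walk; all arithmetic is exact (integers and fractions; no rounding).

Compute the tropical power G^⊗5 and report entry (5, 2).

G^⊗2:
  [2, -3, -8, -1, -16, -17, -2]
  [-11, -2, -1, 0, -6, -20, -13]
  [-4, 7, 13, 10, 8, -6, 4]
  [9, 11, 7, 13, 2, -12, -7]
  [10, -13, 13, 10, 8, -6, 6]
  [-5, 3, 11, 8, 6, 4, -1]
  [-∞, -28, -25, -23, -37, -∞, -19]
G^⊗3:
  [3, -2, 4, 1, -1, -15, -1]
  [3, 5, 5, 7, 0, -14, -4]
  [17, 19, 15, 21, 10, -4, 5]
  [11, 13, 18, 15, 13, -1, 9]
  [17, 19, 15, 21, 10, -4, 7]
  [15, 17, 13, 19, 8, 6, 1]
  [-28, -19, -18, -17, -23, -37, -30]
G^⊗4:
  [8, 10, 6, 12, 1, -13, 0]
  [9, 11, 12, 13, 7, -7, 3]
  [19, 21, 26, 23, 21, 7, 17]
  [22, 24, 20, 26, 15, 1, 11]
  [19, 21, 26, 23, 21, 7, 17]
  [17, 19, 24, 21, 19, 8, 15]
  [-14, -12, -12, -10, -17, -31, -21]
G^⊗5:
  [10, 12, 17, 14, 12, -2, 8]
  [16, 18, 18, 20, 13, -1, 9]
  [30, 32, 28, 34, 23, 9, 19]
  [24, 26, 31, 28, 26, 12, 22]
  [30, 32, 28, 34, 23, 9, 19]
  [28, 30, 26, 32, 21, 10, 17]
  [-8, -6, -5, -4, -10, -24, -14]
Key observation: the optimum is the walk 5->3->2->3->3->2, with weight 6 + 5 + 8 + 2 + 5 = 26.
Optimal value attained by: walk 5->3->2->3->3->2.
Answer: (G^⊗5)[5][2] = 26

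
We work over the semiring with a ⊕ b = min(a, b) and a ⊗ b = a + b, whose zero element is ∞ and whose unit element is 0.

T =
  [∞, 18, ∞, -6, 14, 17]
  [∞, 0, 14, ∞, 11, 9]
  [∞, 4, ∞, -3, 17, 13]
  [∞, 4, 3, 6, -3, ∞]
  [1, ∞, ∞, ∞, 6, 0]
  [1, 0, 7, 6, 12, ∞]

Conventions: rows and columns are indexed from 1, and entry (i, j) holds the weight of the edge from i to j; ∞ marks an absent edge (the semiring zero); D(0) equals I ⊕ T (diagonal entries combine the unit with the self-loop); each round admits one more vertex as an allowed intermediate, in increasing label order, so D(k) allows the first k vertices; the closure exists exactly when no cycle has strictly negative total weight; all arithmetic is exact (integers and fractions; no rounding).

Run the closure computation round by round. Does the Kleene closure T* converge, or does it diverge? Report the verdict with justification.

D(0):
  [0, 18, ∞, -6, 14, 17]
  [∞, 0, 14, ∞, 11, 9]
  [∞, 4, 0, -3, 17, 13]
  [∞, 4, 3, 0, -3, ∞]
  [1, ∞, ∞, ∞, 0, 0]
  [1, 0, 7, 6, 12, 0]
D(1):
  [0, 18, ∞, -6, 14, 17]
  [∞, 0, 14, ∞, 11, 9]
  [∞, 4, 0, -3, 17, 13]
  [∞, 4, 3, 0, -3, ∞]
  [1, 19, ∞, -5, 0, 0]
  [1, 0, 7, -5, 12, 0]
D(2):
  [0, 18, 32, -6, 14, 17]
  [∞, 0, 14, ∞, 11, 9]
  [∞, 4, 0, -3, 15, 13]
  [∞, 4, 3, 0, -3, 13]
  [1, 19, 33, -5, 0, 0]
  [1, 0, 7, -5, 11, 0]
D(3):
  [0, 18, 32, -6, 14, 17]
  [∞, 0, 14, 11, 11, 9]
  [∞, 4, 0, -3, 15, 13]
  [∞, 4, 3, 0, -3, 13]
  [1, 19, 33, -5, 0, 0]
  [1, 0, 7, -5, 11, 0]
Detection: at round 4, diagonal entry (5, 5) turns strictly negative.
Key observation: the cycle 5->1->4->5 has total weight 1 + (-6) + (-3), which is strictly negative.
Answer: DIVERGES — negative cycle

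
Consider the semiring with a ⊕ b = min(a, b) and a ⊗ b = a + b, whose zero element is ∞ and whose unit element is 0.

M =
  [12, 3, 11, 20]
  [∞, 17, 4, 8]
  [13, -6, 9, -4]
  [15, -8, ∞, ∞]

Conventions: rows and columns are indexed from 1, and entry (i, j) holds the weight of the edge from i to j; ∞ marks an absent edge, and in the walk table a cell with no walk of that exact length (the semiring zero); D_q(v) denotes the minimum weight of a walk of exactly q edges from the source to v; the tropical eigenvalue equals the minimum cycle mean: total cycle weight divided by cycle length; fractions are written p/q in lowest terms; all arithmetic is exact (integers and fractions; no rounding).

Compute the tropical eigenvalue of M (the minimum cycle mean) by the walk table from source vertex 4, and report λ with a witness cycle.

q=0: [∞, ∞, ∞, 0]
q=1: [15, -8, ∞, ∞]
q=2: [27, 9, -4, 0]
q=3: [9, -10, 5, -8]
q=4: [7, -16, -6, -2]
Optimal cycle mean attained by: cycle 2->3->4->2, total 4 + (-4) + (-8), length 3.
Answer: λ = -8/3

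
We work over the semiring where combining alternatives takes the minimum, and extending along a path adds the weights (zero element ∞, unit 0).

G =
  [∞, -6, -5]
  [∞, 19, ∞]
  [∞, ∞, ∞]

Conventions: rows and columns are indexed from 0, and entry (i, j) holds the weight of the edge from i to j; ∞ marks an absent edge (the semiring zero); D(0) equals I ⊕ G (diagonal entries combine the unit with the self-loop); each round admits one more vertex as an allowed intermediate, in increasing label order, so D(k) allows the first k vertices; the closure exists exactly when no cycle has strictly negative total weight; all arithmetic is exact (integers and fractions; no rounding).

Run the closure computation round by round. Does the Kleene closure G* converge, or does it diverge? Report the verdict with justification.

D(0):
  [0, -6, -5]
  [∞, 0, ∞]
  [∞, ∞, 0]
D(1):
  [0, -6, -5]
  [∞, 0, ∞]
  [∞, ∞, 0]
D(2):
  [0, -6, -5]
  [∞, 0, ∞]
  [∞, ∞, 0]
D(3):
  [0, -6, -5]
  [∞, 0, ∞]
  [∞, ∞, 0]
Key observation: every diagonal entry stays at the unit through all rounds, so no improving cycle exists.
Answer: CONVERGES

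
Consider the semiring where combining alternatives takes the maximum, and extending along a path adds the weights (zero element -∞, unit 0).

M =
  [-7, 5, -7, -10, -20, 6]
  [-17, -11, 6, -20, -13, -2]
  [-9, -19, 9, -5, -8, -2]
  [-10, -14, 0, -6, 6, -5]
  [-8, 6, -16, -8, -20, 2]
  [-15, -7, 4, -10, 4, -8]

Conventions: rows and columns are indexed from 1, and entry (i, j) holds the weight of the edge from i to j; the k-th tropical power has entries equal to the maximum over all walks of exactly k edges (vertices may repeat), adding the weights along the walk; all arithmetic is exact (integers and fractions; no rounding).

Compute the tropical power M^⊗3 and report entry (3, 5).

M^⊗2:
  [-9, -1, 11, -4, 10, 3]
  [-3, -7, 15, 1, 2, 4]
  [0, -2, 18, 4, 2, 7]
  [-2, 12, 9, -2, 0, 8]
  [-11, -3, 12, -8, 6, 4]
  [-4, 10, 13, -1, -4, 6]
M^⊗3:
  [2, 16, 20, 6, 7, 12]
  [6, 8, 24, 10, 8, 13]
  [9, 8, 27, 13, 11, 16]
  [0, 6, 18, 4, 12, 10]
  [3, 12, 21, 7, 8, 10]
  [4, 2, 22, 8, 10, 11]
Key observation: the optimum is the walk 3->3->6->5, with weight 9 + (-2) + 4 = 11.
Optimal value attained by: walk 3->3->6->5.
Answer: (M^⊗3)[3][5] = 11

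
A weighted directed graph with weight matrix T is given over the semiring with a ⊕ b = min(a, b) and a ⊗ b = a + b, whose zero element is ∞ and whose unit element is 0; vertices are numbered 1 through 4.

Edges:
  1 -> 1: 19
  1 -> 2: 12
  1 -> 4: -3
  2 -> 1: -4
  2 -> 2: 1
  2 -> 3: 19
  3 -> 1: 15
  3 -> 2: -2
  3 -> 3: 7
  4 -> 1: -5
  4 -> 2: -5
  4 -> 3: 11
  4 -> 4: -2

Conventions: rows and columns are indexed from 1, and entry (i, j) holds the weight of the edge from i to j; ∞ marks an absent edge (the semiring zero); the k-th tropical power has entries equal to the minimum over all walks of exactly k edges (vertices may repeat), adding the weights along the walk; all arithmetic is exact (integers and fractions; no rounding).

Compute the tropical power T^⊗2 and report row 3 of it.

T^⊗2:
  [-8, -8, 8, -5]
  [-3, 2, 20, -7]
  [-6, -1, 14, 12]
  [-9, -7, 9, -8]
Answer: row 3 of T^⊗2 = [-6, -1, 14, 12]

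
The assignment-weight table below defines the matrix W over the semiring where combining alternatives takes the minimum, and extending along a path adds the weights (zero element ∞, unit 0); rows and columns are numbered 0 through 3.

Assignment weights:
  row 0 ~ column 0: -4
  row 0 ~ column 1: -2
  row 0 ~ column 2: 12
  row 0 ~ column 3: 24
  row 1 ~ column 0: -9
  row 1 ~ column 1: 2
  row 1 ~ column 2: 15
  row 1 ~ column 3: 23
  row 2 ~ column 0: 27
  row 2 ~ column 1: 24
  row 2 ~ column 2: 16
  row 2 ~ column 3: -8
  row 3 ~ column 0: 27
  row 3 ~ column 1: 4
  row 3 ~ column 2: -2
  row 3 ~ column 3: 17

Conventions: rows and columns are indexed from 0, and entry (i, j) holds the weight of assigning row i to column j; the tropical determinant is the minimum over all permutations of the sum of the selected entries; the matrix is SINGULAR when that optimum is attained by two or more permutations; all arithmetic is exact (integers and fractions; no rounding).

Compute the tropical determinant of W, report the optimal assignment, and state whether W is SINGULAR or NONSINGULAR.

σ = (0, 1, 2, 3): (-4) + 2 + 16 + 17 = 31
σ = (0, 1, 3, 2): (-4) + 2 + (-8) + (-2) = -12
σ = (0, 2, 1, 3): (-4) + 15 + 24 + 17 = 52
σ = (0, 2, 3, 1): (-4) + 15 + (-8) + 4 = 7
σ = (0, 3, 1, 2): (-4) + 23 + 24 + (-2) = 41
σ = (0, 3, 2, 1): (-4) + 23 + 16 + 4 = 39
σ = (1, 0, 2, 3): (-2) + (-9) + 16 + 17 = 22
σ = (1, 0, 3, 2): (-2) + (-9) + (-8) + (-2) = -21
σ = (1, 2, 0, 3): (-2) + 15 + 27 + 17 = 57
σ = (1, 2, 3, 0): (-2) + 15 + (-8) + 27 = 32
σ = (1, 3, 0, 2): (-2) + 23 + 27 + (-2) = 46
σ = (1, 3, 2, 0): (-2) + 23 + 16 + 27 = 64
σ = (2, 0, 1, 3): 12 + (-9) + 24 + 17 = 44
σ = (2, 0, 3, 1): 12 + (-9) + (-8) + 4 = -1
σ = (2, 1, 0, 3): 12 + 2 + 27 + 17 = 58
σ = (2, 1, 3, 0): 12 + 2 + (-8) + 27 = 33
σ = (2, 3, 0, 1): 12 + 23 + 27 + 4 = 66
σ = (2, 3, 1, 0): 12 + 23 + 24 + 27 = 86
σ = (3, 0, 1, 2): 24 + (-9) + 24 + (-2) = 37
σ = (3, 0, 2, 1): 24 + (-9) + 16 + 4 = 35
σ = (3, 1, 0, 2): 24 + 2 + 27 + (-2) = 51
σ = (3, 1, 2, 0): 24 + 2 + 16 + 27 = 69
σ = (3, 2, 0, 1): 24 + 15 + 27 + 4 = 70
σ = (3, 2, 1, 0): 24 + 15 + 24 + 27 = 90
Optimal value attained by: σ = (1, 0, 3, 2).
Answer: det⊕(W) = -21; verdict: NONSINGULAR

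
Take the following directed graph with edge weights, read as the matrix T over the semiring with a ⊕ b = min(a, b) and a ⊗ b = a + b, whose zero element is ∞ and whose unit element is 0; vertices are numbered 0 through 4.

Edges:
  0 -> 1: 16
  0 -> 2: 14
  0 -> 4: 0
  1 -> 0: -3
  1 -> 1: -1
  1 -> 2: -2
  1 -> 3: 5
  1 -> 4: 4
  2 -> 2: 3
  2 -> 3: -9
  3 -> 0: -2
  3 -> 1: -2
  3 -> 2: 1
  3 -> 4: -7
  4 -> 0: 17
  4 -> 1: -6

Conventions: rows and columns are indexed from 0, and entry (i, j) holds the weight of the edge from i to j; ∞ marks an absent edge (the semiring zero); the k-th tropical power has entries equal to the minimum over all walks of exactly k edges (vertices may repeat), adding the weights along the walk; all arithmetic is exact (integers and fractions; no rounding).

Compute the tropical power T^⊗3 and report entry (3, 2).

T^⊗2:
  [13, -6, 14, 5, 20]
  [-4, -2, -3, -11, -3]
  [-11, -11, -8, -6, -16]
  [-5, -13, -4, -8, -2]
  [-9, -7, -8, -1, -2]
T^⊗3:
  [-9, -7, -8, -1, -2]
  [-13, -13, -10, -12, -18]
  [-14, -22, -13, -17, -13]
  [-16, -14, -15, -13, -15]
  [-10, -8, -9, -17, -9]
Key observation: the optimum is the walk 3->4->1->2, with weight (-7) + (-6) + (-2) = -15.
Optimal value attained by: walk 3->4->1->2.
Answer: (T^⊗3)[3][2] = -15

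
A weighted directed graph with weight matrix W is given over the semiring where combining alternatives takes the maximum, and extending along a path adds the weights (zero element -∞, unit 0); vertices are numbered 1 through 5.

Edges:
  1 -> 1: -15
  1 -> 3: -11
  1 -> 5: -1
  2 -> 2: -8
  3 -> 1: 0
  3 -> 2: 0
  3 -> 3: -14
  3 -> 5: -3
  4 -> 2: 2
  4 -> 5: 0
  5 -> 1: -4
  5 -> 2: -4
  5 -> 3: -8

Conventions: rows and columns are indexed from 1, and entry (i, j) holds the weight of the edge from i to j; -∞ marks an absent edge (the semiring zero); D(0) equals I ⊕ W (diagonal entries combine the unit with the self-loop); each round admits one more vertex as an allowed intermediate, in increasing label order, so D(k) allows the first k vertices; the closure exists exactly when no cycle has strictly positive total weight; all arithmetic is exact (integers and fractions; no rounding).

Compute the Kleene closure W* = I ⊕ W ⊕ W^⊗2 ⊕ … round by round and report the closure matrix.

D(0):
  [0, -∞, -11, -∞, -1]
  [-∞, 0, -∞, -∞, -∞]
  [0, 0, 0, -∞, -3]
  [-∞, 2, -∞, 0, 0]
  [-4, -4, -8, -∞, 0]
D(1):
  [0, -∞, -11, -∞, -1]
  [-∞, 0, -∞, -∞, -∞]
  [0, 0, 0, -∞, -1]
  [-∞, 2, -∞, 0, 0]
  [-4, -4, -8, -∞, 0]
D(2):
  [0, -∞, -11, -∞, -1]
  [-∞, 0, -∞, -∞, -∞]
  [0, 0, 0, -∞, -1]
  [-∞, 2, -∞, 0, 0]
  [-4, -4, -8, -∞, 0]
D(3):
  [0, -11, -11, -∞, -1]
  [-∞, 0, -∞, -∞, -∞]
  [0, 0, 0, -∞, -1]
  [-∞, 2, -∞, 0, 0]
  [-4, -4, -8, -∞, 0]
D(4):
  [0, -11, -11, -∞, -1]
  [-∞, 0, -∞, -∞, -∞]
  [0, 0, 0, -∞, -1]
  [-∞, 2, -∞, 0, 0]
  [-4, -4, -8, -∞, 0]
D(5):
  [0, -5, -9, -∞, -1]
  [-∞, 0, -∞, -∞, -∞]
  [0, 0, 0, -∞, -1]
  [-4, 2, -8, 0, 0]
  [-4, -4, -8, -∞, 0]
Answer: W* = [[0, -5, -9, -∞, -1], [-∞, 0, -∞, -∞, -∞], [0, 0, 0, -∞, -1], [-4, 2, -8, 0, 0], [-4, -4, -8, -∞, 0]]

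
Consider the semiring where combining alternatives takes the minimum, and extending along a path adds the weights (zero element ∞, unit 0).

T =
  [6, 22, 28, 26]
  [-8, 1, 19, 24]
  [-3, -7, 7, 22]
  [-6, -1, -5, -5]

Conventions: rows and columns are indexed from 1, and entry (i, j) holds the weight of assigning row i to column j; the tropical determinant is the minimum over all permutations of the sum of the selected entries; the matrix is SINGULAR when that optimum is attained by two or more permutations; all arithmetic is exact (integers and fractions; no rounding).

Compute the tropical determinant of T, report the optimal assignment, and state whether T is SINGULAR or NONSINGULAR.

σ = (1, 2, 3, 4): 6 + 1 + 7 + (-5) = 9
σ = (1, 2, 4, 3): 6 + 1 + 22 + (-5) = 24
σ = (1, 3, 2, 4): 6 + 19 + (-7) + (-5) = 13
σ = (1, 3, 4, 2): 6 + 19 + 22 + (-1) = 46
σ = (1, 4, 2, 3): 6 + 24 + (-7) + (-5) = 18
σ = (1, 4, 3, 2): 6 + 24 + 7 + (-1) = 36
σ = (2, 1, 3, 4): 22 + (-8) + 7 + (-5) = 16
σ = (2, 1, 4, 3): 22 + (-8) + 22 + (-5) = 31
σ = (2, 3, 1, 4): 22 + 19 + (-3) + (-5) = 33
σ = (2, 3, 4, 1): 22 + 19 + 22 + (-6) = 57
σ = (2, 4, 1, 3): 22 + 24 + (-3) + (-5) = 38
σ = (2, 4, 3, 1): 22 + 24 + 7 + (-6) = 47
σ = (3, 1, 2, 4): 28 + (-8) + (-7) + (-5) = 8
σ = (3, 1, 4, 2): 28 + (-8) + 22 + (-1) = 41
σ = (3, 2, 1, 4): 28 + 1 + (-3) + (-5) = 21
σ = (3, 2, 4, 1): 28 + 1 + 22 + (-6) = 45
σ = (3, 4, 1, 2): 28 + 24 + (-3) + (-1) = 48
σ = (3, 4, 2, 1): 28 + 24 + (-7) + (-6) = 39
σ = (4, 1, 2, 3): 26 + (-8) + (-7) + (-5) = 6
σ = (4, 1, 3, 2): 26 + (-8) + 7 + (-1) = 24
σ = (4, 2, 1, 3): 26 + 1 + (-3) + (-5) = 19
σ = (4, 2, 3, 1): 26 + 1 + 7 + (-6) = 28
σ = (4, 3, 1, 2): 26 + 19 + (-3) + (-1) = 41
σ = (4, 3, 2, 1): 26 + 19 + (-7) + (-6) = 32
Optimal value attained by: σ = (4, 1, 2, 3).
Answer: det⊕(T) = 6; verdict: NONSINGULAR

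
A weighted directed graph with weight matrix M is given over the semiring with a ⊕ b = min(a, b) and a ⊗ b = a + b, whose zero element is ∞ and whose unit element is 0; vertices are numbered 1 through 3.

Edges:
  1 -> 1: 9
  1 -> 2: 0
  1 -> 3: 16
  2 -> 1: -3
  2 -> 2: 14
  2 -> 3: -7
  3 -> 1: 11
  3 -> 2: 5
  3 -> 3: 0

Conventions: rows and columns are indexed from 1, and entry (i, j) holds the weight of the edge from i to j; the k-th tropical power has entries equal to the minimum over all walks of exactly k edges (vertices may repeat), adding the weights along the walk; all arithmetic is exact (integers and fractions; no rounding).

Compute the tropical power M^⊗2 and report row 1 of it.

M^⊗2:
  [-3, 9, -7]
  [4, -3, -7]
  [2, 5, -2]
Answer: row 1 of M^⊗2 = [-3, 9, -7]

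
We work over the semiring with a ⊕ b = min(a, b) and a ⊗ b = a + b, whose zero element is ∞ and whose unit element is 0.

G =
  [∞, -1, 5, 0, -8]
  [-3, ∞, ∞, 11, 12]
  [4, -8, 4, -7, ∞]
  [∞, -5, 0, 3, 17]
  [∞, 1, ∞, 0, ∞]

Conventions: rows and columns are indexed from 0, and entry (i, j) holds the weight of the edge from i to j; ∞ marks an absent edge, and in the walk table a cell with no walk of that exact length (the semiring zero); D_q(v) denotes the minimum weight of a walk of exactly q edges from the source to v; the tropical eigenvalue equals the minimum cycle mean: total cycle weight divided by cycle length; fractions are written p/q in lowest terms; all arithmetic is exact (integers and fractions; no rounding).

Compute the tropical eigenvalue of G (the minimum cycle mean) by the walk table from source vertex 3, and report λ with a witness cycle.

q=0: [∞, ∞, ∞, 0, ∞]
q=1: [∞, -5, 0, 3, 17]
q=2: [-8, -8, 3, -7, 7]
q=3: [-11, -12, -7, -8, -16]
q=4: [-15, -15, -8, -16, -19]
q=5: [-18, -21, -16, -19, -23]
Optimal cycle mean attained by: cycle 0->4->3->1->0, total (-8) + 0 + (-5) + (-3), length 4.
Answer: λ = -4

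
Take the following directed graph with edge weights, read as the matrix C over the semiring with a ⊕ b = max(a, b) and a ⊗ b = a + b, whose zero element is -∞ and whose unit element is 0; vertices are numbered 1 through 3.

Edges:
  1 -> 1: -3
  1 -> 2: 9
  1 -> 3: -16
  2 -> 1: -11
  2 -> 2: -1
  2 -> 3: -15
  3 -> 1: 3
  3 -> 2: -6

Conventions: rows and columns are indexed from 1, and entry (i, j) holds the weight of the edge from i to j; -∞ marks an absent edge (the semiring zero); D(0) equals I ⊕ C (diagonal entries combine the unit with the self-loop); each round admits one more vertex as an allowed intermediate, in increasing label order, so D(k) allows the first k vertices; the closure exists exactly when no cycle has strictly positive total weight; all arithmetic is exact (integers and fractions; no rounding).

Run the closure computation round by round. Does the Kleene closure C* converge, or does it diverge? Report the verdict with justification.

D(0):
  [0, 9, -16]
  [-11, 0, -15]
  [3, -6, 0]
D(1):
  [0, 9, -16]
  [-11, 0, -15]
  [3, 12, 0]
D(2):
  [0, 9, -6]
  [-11, 0, -15]
  [3, 12, 0]
D(3):
  [0, 9, -6]
  [-11, 0, -15]
  [3, 12, 0]
Key observation: every diagonal entry stays at the unit through all rounds, so no improving cycle exists.
Answer: CONVERGES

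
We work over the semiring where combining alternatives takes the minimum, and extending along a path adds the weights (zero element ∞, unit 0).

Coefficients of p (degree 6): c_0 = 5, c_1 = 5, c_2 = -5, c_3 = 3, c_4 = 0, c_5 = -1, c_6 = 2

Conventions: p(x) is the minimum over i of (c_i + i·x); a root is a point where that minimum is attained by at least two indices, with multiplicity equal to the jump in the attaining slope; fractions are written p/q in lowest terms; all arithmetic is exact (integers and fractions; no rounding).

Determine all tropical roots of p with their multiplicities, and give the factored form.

hull edge (i=0, c=5) to (i=2, c=-5): slope -5, span 2
hull edge (i=2, c=-5) to (i=5, c=-1): slope 4/3, span 3
hull edge (i=5, c=-1) to (i=6, c=2): slope 3, span 1
Factored form: p(x) = 2 ⊗ (x ⊕ (-3)) ⊗ (x ⊕ (-4/3)) ⊗ (x ⊕ (-4/3)) ⊗ (x ⊕ (-4/3)) ⊗ (x ⊕ 5) ⊗ (x ⊕ 5)
Answer: roots = -3 (mult 1), -4/3 (mult 3), 5 (mult 2)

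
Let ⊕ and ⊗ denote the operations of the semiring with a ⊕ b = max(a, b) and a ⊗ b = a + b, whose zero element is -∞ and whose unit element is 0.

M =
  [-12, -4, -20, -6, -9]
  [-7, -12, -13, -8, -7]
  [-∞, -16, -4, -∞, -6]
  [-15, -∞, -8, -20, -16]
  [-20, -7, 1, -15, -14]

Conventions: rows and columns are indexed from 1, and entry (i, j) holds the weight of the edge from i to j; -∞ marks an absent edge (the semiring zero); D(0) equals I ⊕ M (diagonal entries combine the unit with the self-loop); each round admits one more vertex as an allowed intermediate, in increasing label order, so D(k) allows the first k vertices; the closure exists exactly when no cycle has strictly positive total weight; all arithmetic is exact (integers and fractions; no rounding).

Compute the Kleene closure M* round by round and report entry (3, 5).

D(0):
  [0, -4, -20, -6, -9]
  [-7, 0, -13, -8, -7]
  [-∞, -16, 0, -∞, -6]
  [-15, -∞, -8, 0, -16]
  [-20, -7, 1, -15, 0]
D(1):
  [0, -4, -20, -6, -9]
  [-7, 0, -13, -8, -7]
  [-∞, -16, 0, -∞, -6]
  [-15, -19, -8, 0, -16]
  [-20, -7, 1, -15, 0]
D(2):
  [0, -4, -17, -6, -9]
  [-7, 0, -13, -8, -7]
  [-23, -16, 0, -24, -6]
  [-15, -19, -8, 0, -16]
  [-14, -7, 1, -15, 0]
D(3):
  [0, -4, -17, -6, -9]
  [-7, 0, -13, -8, -7]
  [-23, -16, 0, -24, -6]
  [-15, -19, -8, 0, -14]
  [-14, -7, 1, -15, 0]
D(4):
  [0, -4, -14, -6, -9]
  [-7, 0, -13, -8, -7]
  [-23, -16, 0, -24, -6]
  [-15, -19, -8, 0, -14]
  [-14, -7, 1, -15, 0]
D(5):
  [0, -4, -8, -6, -9]
  [-7, 0, -6, -8, -7]
  [-20, -13, 0, -21, -6]
  [-15, -19, -8, 0, -14]
  [-14, -7, 1, -15, 0]
Answer: M*[3][5] = -6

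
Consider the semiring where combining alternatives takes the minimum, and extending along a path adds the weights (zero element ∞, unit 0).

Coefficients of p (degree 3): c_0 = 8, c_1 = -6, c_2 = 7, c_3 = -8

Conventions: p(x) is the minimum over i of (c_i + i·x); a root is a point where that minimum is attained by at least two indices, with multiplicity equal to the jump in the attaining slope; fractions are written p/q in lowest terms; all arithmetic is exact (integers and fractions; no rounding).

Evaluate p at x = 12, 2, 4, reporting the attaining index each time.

p(12) = min(8+0·12=8, -6+1·12=6, 7+2·12=31, -8+3·12=28) = 6 (attained by i=1)
p(2) = min(8+0·2=8, -6+1·2=-4, 7+2·2=11, -8+3·2=-2) = -4 (attained by i=1)
p(4) = min(8+0·4=8, -6+1·4=-2, 7+2·4=15, -8+3·4=4) = -2 (attained by i=1)
Answer: p(12) = 6; p(2) = -4; p(4) = -2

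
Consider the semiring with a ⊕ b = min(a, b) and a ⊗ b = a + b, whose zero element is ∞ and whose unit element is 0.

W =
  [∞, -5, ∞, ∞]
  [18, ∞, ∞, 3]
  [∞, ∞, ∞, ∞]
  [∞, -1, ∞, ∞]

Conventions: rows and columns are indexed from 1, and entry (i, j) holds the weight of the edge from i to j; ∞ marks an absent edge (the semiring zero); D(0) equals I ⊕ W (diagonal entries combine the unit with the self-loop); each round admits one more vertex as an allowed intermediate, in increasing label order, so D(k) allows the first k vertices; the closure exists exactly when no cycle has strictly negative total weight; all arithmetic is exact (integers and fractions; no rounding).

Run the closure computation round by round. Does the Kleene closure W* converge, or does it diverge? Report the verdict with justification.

D(0):
  [0, -5, ∞, ∞]
  [18, 0, ∞, 3]
  [∞, ∞, 0, ∞]
  [∞, -1, ∞, 0]
D(1):
  [0, -5, ∞, ∞]
  [18, 0, ∞, 3]
  [∞, ∞, 0, ∞]
  [∞, -1, ∞, 0]
D(2):
  [0, -5, ∞, -2]
  [18, 0, ∞, 3]
  [∞, ∞, 0, ∞]
  [17, -1, ∞, 0]
D(3):
  [0, -5, ∞, -2]
  [18, 0, ∞, 3]
  [∞, ∞, 0, ∞]
  [17, -1, ∞, 0]
D(4):
  [0, -5, ∞, -2]
  [18, 0, ∞, 3]
  [∞, ∞, 0, ∞]
  [17, -1, ∞, 0]
Key observation: every diagonal entry stays at the unit through all rounds, so no improving cycle exists.
Answer: CONVERGES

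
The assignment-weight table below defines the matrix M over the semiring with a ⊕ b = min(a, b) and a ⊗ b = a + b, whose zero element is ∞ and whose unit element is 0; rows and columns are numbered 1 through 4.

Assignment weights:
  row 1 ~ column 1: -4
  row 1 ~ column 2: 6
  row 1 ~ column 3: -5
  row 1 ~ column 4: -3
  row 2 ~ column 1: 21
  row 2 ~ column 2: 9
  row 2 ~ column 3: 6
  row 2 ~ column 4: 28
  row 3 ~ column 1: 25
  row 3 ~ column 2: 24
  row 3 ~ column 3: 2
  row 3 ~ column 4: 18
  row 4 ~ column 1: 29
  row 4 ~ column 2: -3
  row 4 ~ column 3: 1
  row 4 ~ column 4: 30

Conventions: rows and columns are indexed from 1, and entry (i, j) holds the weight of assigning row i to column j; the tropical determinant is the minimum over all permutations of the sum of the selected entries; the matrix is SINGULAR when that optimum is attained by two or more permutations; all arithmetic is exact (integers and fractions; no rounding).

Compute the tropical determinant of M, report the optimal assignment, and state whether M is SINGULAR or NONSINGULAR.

σ = (1, 2, 3, 4): (-4) + 9 + 2 + 30 = 37
σ = (1, 2, 4, 3): (-4) + 9 + 18 + 1 = 24
σ = (1, 3, 2, 4): (-4) + 6 + 24 + 30 = 56
σ = (1, 3, 4, 2): (-4) + 6 + 18 + (-3) = 17
σ = (1, 4, 2, 3): (-4) + 28 + 24 + 1 = 49
σ = (1, 4, 3, 2): (-4) + 28 + 2 + (-3) = 23
σ = (2, 1, 3, 4): 6 + 21 + 2 + 30 = 59
σ = (2, 1, 4, 3): 6 + 21 + 18 + 1 = 46
σ = (2, 3, 1, 4): 6 + 6 + 25 + 30 = 67
σ = (2, 3, 4, 1): 6 + 6 + 18 + 29 = 59
σ = (2, 4, 1, 3): 6 + 28 + 25 + 1 = 60
σ = (2, 4, 3, 1): 6 + 28 + 2 + 29 = 65
σ = (3, 1, 2, 4): (-5) + 21 + 24 + 30 = 70
σ = (3, 1, 4, 2): (-5) + 21 + 18 + (-3) = 31
σ = (3, 2, 1, 4): (-5) + 9 + 25 + 30 = 59
σ = (3, 2, 4, 1): (-5) + 9 + 18 + 29 = 51
σ = (3, 4, 1, 2): (-5) + 28 + 25 + (-3) = 45
σ = (3, 4, 2, 1): (-5) + 28 + 24 + 29 = 76
σ = (4, 1, 2, 3): (-3) + 21 + 24 + 1 = 43
σ = (4, 1, 3, 2): (-3) + 21 + 2 + (-3) = 17
σ = (4, 2, 1, 3): (-3) + 9 + 25 + 1 = 32
σ = (4, 2, 3, 1): (-3) + 9 + 2 + 29 = 37
σ = (4, 3, 1, 2): (-3) + 6 + 25 + (-3) = 25
σ = (4, 3, 2, 1): (-3) + 6 + 24 + 29 = 56
Optimal value attained by: σ = (1, 3, 4, 2).
Answer: det⊕(M) = 17; verdict: SINGULAR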